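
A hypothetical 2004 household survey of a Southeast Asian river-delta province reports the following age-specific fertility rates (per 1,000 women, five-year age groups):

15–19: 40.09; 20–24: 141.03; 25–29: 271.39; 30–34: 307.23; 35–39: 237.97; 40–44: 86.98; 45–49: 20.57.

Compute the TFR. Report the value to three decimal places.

Sum of ASFRs = 40.09 + 141.03 + 271.39 + 307.23 + 237.97 + 86.98 + 20.57 = 1105.26
TFR = 5 × 1105.26 / 1000 = 5.5263

5.526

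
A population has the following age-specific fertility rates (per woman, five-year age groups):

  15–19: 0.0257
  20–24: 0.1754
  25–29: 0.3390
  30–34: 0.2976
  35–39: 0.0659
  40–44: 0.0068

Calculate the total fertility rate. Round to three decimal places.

Sum of ASFRs = 0.0257 + 0.1754 + 0.3390 + 0.2976 + 0.0659 + 0.0068 = 0.9104
TFR = 5 × 0.9104 = 4.552

4.552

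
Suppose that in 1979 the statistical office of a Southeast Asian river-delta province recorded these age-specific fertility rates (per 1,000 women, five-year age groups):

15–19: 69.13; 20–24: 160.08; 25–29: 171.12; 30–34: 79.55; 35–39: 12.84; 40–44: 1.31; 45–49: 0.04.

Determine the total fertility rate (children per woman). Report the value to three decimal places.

2.470

Sum of ASFRs = 69.13 + 160.08 + 171.12 + 79.55 + 12.84 + 1.31 + 0.04 = 494.07
TFR = 5 × 494.07 / 1000 = 2.47035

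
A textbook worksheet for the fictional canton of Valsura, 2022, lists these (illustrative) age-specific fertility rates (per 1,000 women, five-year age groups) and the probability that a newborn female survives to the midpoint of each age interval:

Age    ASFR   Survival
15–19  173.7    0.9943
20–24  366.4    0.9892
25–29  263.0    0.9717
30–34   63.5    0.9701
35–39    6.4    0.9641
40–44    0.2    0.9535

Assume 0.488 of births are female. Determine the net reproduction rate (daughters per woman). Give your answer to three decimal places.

2.095

Proportion female at birth = 0.488.
Survival-weighted fertility by age (5·fₓ·Sₓ):
  15–19: 5 × 173.7/1000 × 0.9943 = 0.86355
  20–24: 5 × 366.4/1000 × 0.9892 = 1.81221
  25–29: 5 × 263.0/1000 × 0.9717 = 1.27779
  30–34: 5 × 63.5/1000 × 0.9701 = 0.30801
  35–39: 5 × 6.4/1000 × 0.9641 = 0.03085
  40–44: 5 × 0.2/1000 × 0.9535 = 0.00095
Sum = 4.29336
NRR = 0.488 × 4.29336 = 2.09516
An NRR exceeding 1 indicates intrinsic growth under these rates.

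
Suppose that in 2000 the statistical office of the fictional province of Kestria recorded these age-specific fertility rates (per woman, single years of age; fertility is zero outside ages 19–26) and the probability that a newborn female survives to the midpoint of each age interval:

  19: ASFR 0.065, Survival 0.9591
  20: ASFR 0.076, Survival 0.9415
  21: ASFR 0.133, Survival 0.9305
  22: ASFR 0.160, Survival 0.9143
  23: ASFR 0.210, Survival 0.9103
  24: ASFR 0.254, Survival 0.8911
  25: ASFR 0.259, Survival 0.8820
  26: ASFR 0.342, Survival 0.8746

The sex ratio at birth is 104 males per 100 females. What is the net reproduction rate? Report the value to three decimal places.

Proportion female at birth = 100 / (100 + 104) = 0.49020.
Weighting each age-specific rate by interval width and survival:
  19: 1 × 0.065 × 0.9591 = 0.06234
  20: 1 × 0.076 × 0.9415 = 0.07155
  21: 1 × 0.133 × 0.9305 = 0.12376
  22: 1 × 0.160 × 0.9143 = 0.14629
  23: 1 × 0.210 × 0.9103 = 0.19116
  24: 1 × 0.254 × 0.8911 = 0.22634
  25: 1 × 0.259 × 0.8820 = 0.22844
  26: 1 × 0.342 × 0.8746 = 0.29911
Sum = 1.34899
NRR = 0.49020 × 1.34899 = 0.66127
With NRR below 1 the population is below replacement fertility.

0.661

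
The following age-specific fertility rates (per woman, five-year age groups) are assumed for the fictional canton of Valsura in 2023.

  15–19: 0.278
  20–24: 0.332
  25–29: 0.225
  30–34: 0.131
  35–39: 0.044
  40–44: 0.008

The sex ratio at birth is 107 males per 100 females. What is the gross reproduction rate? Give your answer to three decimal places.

2.459

Proportion female at birth = 100 / (100 + 107) = 0.48309.
Sum of ASFRs = 0.278 + 0.332 + 0.225 + 0.131 + 0.044 + 0.008 = 1.018
TFR = 5 × 1.018 = 5.09
GRR = 0.48309 × 5.09 = 2.45893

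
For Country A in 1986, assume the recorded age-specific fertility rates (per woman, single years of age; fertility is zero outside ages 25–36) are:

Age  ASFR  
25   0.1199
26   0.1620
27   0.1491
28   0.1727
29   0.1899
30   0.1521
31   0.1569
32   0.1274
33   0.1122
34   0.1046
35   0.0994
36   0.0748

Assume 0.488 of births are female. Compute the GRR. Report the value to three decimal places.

Proportion female at birth = 0.488.
Sum of ASFRs = 0.1199 + 0.1620 + 0.1491 + 0.1727 + 0.1899 + 0.1521 + 0.1569 + 0.1274 + 0.1122 + 0.1046 + 0.0994 + 0.0748 = 1.6210
TFR = 1.621
GRR = 0.488 × 1.621 = 0.79105

0.791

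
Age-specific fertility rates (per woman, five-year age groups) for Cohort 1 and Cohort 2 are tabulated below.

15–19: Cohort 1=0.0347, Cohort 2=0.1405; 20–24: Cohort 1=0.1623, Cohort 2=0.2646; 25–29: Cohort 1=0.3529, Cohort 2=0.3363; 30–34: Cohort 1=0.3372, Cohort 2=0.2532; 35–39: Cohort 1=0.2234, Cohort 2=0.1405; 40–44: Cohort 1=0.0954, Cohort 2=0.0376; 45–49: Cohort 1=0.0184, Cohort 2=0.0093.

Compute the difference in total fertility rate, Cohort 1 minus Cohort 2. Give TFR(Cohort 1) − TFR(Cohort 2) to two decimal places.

Cohort 1:
  Sum of ASFRs = 0.0347 + 0.1623 + 0.3529 + 0.3372 + 0.2234 + 0.0954 + 0.0184 = 1.2243
  TFR = 5 × 1.2243 = 6.1215
Cohort 2:
  Sum of ASFRs = 0.1405 + 0.2646 + 0.3363 + 0.2532 + 0.1405 + 0.0376 + 0.0093 = 1.1820
  TFR = 5 × 1.1820 = 5.91
Difference = 6.1215 − 5.91 = 0.2115

0.21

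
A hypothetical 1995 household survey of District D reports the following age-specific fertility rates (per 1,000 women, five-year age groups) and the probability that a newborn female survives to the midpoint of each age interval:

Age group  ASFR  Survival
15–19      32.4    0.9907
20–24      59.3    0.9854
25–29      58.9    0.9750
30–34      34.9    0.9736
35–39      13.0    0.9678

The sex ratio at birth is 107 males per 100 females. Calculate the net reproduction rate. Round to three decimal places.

0.470

Proportion female at birth = 100 / (100 + 107) = 0.48309.
Survival-weighted fertility by age (5·fₓ·Sₓ):
  15–19: 5 × 32.4/1000 × 0.9907 = 0.16049
  20–24: 5 × 59.3/1000 × 0.9854 = 0.29217
  25–29: 5 × 58.9/1000 × 0.9750 = 0.28714
  30–34: 5 × 34.9/1000 × 0.9736 = 0.16989
  35–39: 5 × 13.0/1000 × 0.9678 = 0.06291
Sum = 0.97260
NRR = 0.48309 × 0.97260 = 0.46985
With NRR below 1 the population is below replacement fertility.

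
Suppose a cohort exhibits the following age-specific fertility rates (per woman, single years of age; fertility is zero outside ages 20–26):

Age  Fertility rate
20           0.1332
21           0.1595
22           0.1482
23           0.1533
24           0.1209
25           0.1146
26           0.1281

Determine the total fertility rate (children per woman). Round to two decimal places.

0.96

Sum of ASFRs = 0.1332 + 0.1595 + 0.1482 + 0.1533 + 0.1209 + 0.1146 + 0.1281 = 0.9578
TFR = 0.9578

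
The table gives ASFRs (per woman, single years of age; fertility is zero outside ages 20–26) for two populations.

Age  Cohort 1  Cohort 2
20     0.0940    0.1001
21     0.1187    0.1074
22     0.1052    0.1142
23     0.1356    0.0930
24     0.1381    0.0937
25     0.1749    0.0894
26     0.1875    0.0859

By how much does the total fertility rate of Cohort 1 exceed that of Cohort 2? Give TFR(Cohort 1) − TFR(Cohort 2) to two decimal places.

0.27

Cohort 1:
  Sum of ASFRs = 0.0940 + 0.1187 + 0.1052 + 0.1356 + 0.1381 + 0.1749 + 0.1875 = 0.9540
  TFR = 0.954
Cohort 2:
  Sum of ASFRs = 0.1001 + 0.1074 + 0.1142 + 0.0930 + 0.0937 + 0.0894 + 0.0859 = 0.6837
  TFR = 0.6837
Difference = 0.954 − 0.6837 = 0.2703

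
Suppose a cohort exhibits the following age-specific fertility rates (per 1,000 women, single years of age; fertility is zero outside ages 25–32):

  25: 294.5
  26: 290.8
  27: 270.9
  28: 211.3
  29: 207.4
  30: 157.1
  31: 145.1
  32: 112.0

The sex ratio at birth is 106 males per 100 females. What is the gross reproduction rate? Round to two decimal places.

0.82

Proportion female at birth = 100 / (100 + 106) = 0.48544.
Sum of ASFRs = 294.5 + 290.8 + 270.9 + 211.3 + 207.4 + 157.1 + 145.1 + 112.0 = 1689.1
TFR = 1689.1 / 1000 = 1.6891
GRR = 0.48544 × 1.6891 = 0.81996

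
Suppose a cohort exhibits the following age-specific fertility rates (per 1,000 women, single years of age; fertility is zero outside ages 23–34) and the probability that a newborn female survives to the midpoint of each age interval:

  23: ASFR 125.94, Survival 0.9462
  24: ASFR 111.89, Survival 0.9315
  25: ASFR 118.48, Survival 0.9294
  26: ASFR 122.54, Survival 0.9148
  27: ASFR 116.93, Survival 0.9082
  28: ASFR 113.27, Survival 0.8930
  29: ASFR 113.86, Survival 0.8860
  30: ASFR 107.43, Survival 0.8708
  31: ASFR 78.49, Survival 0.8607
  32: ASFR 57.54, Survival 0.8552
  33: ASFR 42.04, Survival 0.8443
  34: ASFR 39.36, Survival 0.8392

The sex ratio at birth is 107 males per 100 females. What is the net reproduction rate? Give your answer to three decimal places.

0.499

Proportion female at birth = 100 / (100 + 107) = 0.48309.
Weighting each age-specific rate by interval width and survival:
  23: 1 × 125.94/1000 × 0.9462 = 0.11916
  24: 1 × 111.89/1000 × 0.9315 = 0.10423
  25: 1 × 118.48/1000 × 0.9294 = 0.11012
  26: 1 × 122.54/1000 × 0.9148 = 0.11210
  27: 1 × 116.93/1000 × 0.9082 = 0.10620
  28: 1 × 113.27/1000 × 0.8930 = 0.10115
  29: 1 × 113.86/1000 × 0.8860 = 0.10088
  30: 1 × 107.43/1000 × 0.8708 = 0.09355
  31: 1 × 78.49/1000 × 0.8607 = 0.06756
  32: 1 × 57.54/1000 × 0.8552 = 0.04921
  33: 1 × 42.04/1000 × 0.8443 = 0.03549
  34: 1 × 39.36/1000 × 0.8392 = 0.03303
Sum = 1.03268
NRR = 0.48309 × 1.03268 = 0.49888
NRR < 1, so the cohort does not fully replace itself.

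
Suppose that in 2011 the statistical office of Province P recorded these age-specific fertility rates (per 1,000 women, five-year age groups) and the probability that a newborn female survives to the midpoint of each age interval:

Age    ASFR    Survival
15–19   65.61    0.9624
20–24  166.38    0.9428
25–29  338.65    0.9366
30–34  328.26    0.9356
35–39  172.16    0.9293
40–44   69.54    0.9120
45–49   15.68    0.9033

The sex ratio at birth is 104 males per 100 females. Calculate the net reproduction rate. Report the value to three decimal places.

2.652

Proportion female at birth = 100 / (100 + 104) = 0.49020.
Each age group contributes 5 × ASFR × survival:
  15–19: 5 × 65.61/1000 × 0.9624 = 0.31572
  20–24: 5 × 166.38/1000 × 0.9428 = 0.78432
  25–29: 5 × 338.65/1000 × 0.9366 = 1.58590
  30–34: 5 × 328.26/1000 × 0.9356 = 1.53560
  35–39: 5 × 172.16/1000 × 0.9293 = 0.79994
  40–44: 5 × 69.54/1000 × 0.9120 = 0.31710
  45–49: 5 × 15.68/1000 × 0.9033 = 0.07082
Sum = 5.40940
NRR = 0.49020 × 5.40940 = 2.65169
An NRR exceeding 1 indicates intrinsic growth under these rates.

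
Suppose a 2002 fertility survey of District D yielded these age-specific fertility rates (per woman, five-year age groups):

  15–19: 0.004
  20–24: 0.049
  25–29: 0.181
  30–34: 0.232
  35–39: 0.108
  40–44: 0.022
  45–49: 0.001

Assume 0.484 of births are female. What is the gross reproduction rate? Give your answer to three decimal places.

Proportion female at birth = 0.484.
Sum of ASFRs = 0.004 + 0.049 + 0.181 + 0.232 + 0.108 + 0.022 + 0.001 = 0.597
TFR = 5 × 0.597 = 2.985
GRR = 0.484 × 2.985 = 1.44474

1.445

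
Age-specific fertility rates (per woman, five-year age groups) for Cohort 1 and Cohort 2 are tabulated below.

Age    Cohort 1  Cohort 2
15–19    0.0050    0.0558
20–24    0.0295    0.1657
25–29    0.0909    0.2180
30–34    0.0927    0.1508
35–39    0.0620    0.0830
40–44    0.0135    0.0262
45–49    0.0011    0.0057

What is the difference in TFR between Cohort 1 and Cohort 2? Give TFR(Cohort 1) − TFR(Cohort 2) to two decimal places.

-2.05

Cohort 1:
  Sum of ASFRs = 0.0050 + 0.0295 + 0.0909 + 0.0927 + 0.0620 + 0.0135 + 0.0011 = 0.2947
  TFR = 5 × 0.2947 = 1.4735
Cohort 2:
  Sum of ASFRs = 0.0558 + 0.1657 + 0.2180 + 0.1508 + 0.0830 + 0.0262 + 0.0057 = 0.7052
  TFR = 5 × 0.7052 = 3.526
Difference = 1.4735 − 3.526 = -2.0525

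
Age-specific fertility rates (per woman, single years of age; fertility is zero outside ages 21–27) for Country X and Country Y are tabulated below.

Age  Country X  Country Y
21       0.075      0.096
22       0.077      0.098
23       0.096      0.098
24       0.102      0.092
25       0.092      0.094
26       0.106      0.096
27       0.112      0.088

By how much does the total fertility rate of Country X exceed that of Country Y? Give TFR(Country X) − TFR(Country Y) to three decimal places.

-0.002

Country X:
  Sum of ASFRs = 0.075 + 0.077 + 0.096 + 0.102 + 0.092 + 0.106 + 0.112 = 0.660
  TFR = 0.66
Country Y:
  Sum of ASFRs = 0.096 + 0.098 + 0.098 + 0.092 + 0.094 + 0.096 + 0.088 = 0.662
  TFR = 0.662
Difference = 0.66 − 0.662 = -0.002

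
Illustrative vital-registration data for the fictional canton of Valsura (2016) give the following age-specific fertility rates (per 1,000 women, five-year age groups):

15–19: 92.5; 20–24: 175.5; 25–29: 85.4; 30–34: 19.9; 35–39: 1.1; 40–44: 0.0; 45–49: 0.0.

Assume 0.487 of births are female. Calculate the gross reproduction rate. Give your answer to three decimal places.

0.912

Proportion female at birth = 0.487.
Sum of ASFRs = 92.5 + 175.5 + 85.4 + 19.9 + 1.1 + 0.0 + 0.0 = 374.4
TFR = 5 × 374.4 / 1000 = 1.872
GRR = 0.487 × 1.872 = 0.91166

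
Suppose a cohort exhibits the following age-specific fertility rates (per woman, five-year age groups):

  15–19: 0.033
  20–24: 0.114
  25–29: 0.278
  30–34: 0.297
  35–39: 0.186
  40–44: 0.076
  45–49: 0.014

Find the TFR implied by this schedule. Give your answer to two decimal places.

Sum of ASFRs = 0.033 + 0.114 + 0.278 + 0.297 + 0.186 + 0.076 + 0.014 = 0.998
TFR = 5 × 0.998 = 4.99

4.99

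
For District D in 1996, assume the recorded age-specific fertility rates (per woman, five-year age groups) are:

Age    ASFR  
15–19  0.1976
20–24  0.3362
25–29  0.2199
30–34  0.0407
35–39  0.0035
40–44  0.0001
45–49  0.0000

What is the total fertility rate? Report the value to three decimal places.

3.990

Sum of ASFRs = 0.1976 + 0.3362 + 0.2199 + 0.0407 + 0.0035 + 0.0001 + 0.0000 = 0.7980
TFR = 5 × 0.7980 = 3.99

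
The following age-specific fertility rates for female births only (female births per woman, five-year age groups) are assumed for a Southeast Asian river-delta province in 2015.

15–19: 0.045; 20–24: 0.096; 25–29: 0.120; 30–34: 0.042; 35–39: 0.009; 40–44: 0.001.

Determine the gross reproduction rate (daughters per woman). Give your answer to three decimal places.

1.565

Sum of female ASFRs = 0.045 + 0.096 + 0.120 + 0.042 + 0.009 + 0.001 = 0.313
GRR = 5 × 0.313 = 1.565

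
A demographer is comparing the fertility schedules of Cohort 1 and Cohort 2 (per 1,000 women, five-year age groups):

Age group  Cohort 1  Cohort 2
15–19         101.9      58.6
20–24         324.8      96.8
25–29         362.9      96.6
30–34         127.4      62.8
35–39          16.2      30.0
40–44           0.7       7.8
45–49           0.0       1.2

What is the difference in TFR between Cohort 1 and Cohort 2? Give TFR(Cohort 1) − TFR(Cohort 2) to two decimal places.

2.90

Cohort 1:
  Sum of ASFRs = 101.9 + 324.8 + 362.9 + 127.4 + 16.2 + 0.7 + 0.0 = 933.9
  TFR = 5 × 933.9 / 1000 = 4.6695
Cohort 2:
  Sum of ASFRs = 58.6 + 96.8 + 96.6 + 62.8 + 30.0 + 7.8 + 1.2 = 353.8
  TFR = 5 × 353.8 / 1000 = 1.769
Difference = 4.6695 − 1.769 = 2.9005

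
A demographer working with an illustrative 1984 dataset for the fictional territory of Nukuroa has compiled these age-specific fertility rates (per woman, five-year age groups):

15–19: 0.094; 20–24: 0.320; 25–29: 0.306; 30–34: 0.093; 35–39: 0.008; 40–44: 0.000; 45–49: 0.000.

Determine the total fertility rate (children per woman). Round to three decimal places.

4.105

Sum of ASFRs = 0.094 + 0.320 + 0.306 + 0.093 + 0.008 + 0.000 + 0.000 = 0.821
TFR = 5 × 0.821 = 4.105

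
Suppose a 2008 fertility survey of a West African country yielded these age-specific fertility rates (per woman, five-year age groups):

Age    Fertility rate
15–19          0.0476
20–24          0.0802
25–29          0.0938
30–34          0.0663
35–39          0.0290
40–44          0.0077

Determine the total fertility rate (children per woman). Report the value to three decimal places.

Sum of ASFRs = 0.0476 + 0.0802 + 0.0938 + 0.0663 + 0.0290 + 0.0077 = 0.3246
TFR = 5 × 0.3246 = 1.623

1.623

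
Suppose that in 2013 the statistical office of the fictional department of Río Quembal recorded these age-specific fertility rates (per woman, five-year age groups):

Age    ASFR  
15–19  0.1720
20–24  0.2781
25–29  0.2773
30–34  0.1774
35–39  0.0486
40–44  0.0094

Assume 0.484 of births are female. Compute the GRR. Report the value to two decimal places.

Proportion female at birth = 0.484.
Sum of ASFRs = 0.1720 + 0.2781 + 0.2773 + 0.1774 + 0.0486 + 0.0094 = 0.9628
TFR = 5 × 0.9628 = 4.814
GRR = 0.484 × 4.814 = 2.32998

2.33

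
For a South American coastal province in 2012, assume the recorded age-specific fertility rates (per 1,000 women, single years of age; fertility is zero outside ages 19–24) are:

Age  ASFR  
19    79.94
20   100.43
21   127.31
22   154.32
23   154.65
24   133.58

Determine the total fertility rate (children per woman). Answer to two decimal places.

0.75

Sum of ASFRs = 79.94 + 100.43 + 127.31 + 154.32 + 154.65 + 133.58 = 750.23
TFR = 750.23 / 1000 = 0.75023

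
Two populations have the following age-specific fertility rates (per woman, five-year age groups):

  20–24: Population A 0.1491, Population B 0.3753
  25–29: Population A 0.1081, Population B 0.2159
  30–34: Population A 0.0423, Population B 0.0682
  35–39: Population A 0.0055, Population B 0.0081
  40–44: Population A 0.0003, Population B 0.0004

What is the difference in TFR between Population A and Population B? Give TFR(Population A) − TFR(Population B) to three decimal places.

-1.813

Population A:
  Sum of ASFRs = 0.1491 + 0.1081 + 0.0423 + 0.0055 + 0.0003 = 0.3053
  TFR = 5 × 0.3053 = 1.5265
Population B:
  Sum of ASFRs = 0.3753 + 0.2159 + 0.0682 + 0.0081 + 0.0004 = 0.6679
  TFR = 5 × 0.6679 = 3.3395
Difference = 1.5265 − 3.3395 = -1.813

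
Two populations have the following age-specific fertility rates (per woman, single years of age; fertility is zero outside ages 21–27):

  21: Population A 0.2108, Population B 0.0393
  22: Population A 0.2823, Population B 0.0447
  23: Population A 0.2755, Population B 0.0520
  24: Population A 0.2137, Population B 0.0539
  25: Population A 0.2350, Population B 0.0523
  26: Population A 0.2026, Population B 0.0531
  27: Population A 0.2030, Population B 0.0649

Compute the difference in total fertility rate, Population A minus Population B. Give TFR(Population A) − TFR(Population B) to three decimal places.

1.263

Population A:
  Sum of ASFRs = 0.2108 + 0.2823 + 0.2755 + 0.2137 + 0.2350 + 0.2026 + 0.2030 = 1.6229
  TFR = 1.6229
Population B:
  Sum of ASFRs = 0.0393 + 0.0447 + 0.0520 + 0.0539 + 0.0523 + 0.0531 + 0.0649 = 0.3602
  TFR = 0.3602
Difference = 1.6229 − 0.3602 = 1.2627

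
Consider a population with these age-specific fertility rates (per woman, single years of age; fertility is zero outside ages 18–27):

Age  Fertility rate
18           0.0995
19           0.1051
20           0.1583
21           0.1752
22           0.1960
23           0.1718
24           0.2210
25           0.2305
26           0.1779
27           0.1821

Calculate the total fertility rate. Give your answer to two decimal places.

1.72

Sum of ASFRs = 0.0995 + 0.1051 + 0.1583 + 0.1752 + 0.1960 + 0.1718 + 0.2210 + 0.2305 + 0.1779 + 0.1821 = 1.7174
TFR = 1.7174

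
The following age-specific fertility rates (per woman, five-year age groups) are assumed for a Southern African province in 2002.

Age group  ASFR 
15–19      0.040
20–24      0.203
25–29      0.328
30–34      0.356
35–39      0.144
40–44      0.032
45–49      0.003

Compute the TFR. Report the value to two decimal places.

Sum of ASFRs = 0.040 + 0.203 + 0.328 + 0.356 + 0.144 + 0.032 + 0.003 = 1.106
TFR = 5 × 1.106 = 5.53

5.53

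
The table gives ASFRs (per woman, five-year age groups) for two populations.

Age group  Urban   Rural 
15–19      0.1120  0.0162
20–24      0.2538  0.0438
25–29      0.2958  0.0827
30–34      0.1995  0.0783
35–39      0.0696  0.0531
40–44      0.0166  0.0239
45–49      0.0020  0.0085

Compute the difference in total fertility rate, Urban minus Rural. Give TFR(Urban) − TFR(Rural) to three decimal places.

3.214

Urban:
  Sum of ASFRs = 0.1120 + 0.2538 + 0.2958 + 0.1995 + 0.0696 + 0.0166 + 0.0020 = 0.9493
  TFR = 5 × 0.9493 = 4.7465
Rural:
  Sum of ASFRs = 0.0162 + 0.0438 + 0.0827 + 0.0783 + 0.0531 + 0.0239 + 0.0085 = 0.3065
  TFR = 5 × 0.3065 = 1.5325
Difference = 4.7465 − 1.5325 = 3.214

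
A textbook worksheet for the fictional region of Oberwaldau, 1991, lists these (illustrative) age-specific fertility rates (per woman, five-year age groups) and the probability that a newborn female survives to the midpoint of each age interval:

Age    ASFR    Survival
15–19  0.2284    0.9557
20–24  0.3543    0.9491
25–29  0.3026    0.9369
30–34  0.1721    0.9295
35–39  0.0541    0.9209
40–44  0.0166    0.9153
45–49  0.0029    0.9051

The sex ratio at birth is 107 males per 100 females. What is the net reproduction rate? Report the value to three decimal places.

2.574

Proportion female at birth = 100 / (100 + 107) = 0.48309.
Weighting each age-specific rate by interval width and survival:
  15–19: 5 × 0.2284 × 0.9557 = 1.09141
  20–24: 5 × 0.3543 × 0.9491 = 1.68133
  25–29: 5 × 0.3026 × 0.9369 = 1.41753
  30–34: 5 × 0.1721 × 0.9295 = 0.79983
  35–39: 5 × 0.0541 × 0.9209 = 0.24910
  40–44: 5 × 0.0166 × 0.9153 = 0.07597
  45–49: 5 × 0.0029 × 0.9051 = 0.01312
Sum = 5.32829
NRR = 0.48309 × 5.32829 = 2.57404
An NRR exceeding 1 indicates intrinsic growth under these rates.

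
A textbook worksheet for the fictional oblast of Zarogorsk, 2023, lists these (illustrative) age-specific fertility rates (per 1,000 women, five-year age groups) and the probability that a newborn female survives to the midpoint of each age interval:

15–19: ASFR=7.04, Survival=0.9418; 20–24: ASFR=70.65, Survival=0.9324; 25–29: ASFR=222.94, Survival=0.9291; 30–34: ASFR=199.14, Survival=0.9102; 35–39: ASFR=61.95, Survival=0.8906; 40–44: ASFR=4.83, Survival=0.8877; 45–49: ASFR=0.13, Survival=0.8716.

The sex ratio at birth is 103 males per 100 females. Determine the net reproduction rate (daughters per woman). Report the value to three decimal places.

1.282

Proportion female at birth = 100 / (100 + 103) = 0.49261.
Per-age-group product (5 × ASFR × survival probability):
  15–19: 5 × 7.04/1000 × 0.9418 = 0.03315
  20–24: 5 × 70.65/1000 × 0.9324 = 0.32937
  25–29: 5 × 222.94/1000 × 0.9291 = 1.03567
  30–34: 5 × 199.14/1000 × 0.9102 = 0.90629
  35–39: 5 × 61.95/1000 × 0.8906 = 0.27586
  40–44: 5 × 4.83/1000 × 0.8877 = 0.02144
  45–49: 5 × 0.13/1000 × 0.8716 = 0.00057
Sum = 2.60235
NRR = 0.49261 × 2.60235 = 1.28194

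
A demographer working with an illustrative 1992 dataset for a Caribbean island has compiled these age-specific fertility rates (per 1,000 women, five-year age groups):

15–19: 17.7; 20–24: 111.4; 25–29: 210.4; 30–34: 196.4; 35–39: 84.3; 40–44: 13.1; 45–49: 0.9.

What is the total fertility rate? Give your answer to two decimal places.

3.17

Sum of ASFRs = 17.7 + 111.4 + 210.4 + 196.4 + 84.3 + 13.1 + 0.9 = 634.2
TFR = 5 × 634.2 / 1000 = 3.171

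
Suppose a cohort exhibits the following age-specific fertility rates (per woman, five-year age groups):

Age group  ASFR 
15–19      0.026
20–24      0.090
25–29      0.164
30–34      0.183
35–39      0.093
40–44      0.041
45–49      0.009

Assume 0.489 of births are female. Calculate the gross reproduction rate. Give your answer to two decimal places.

1.48

Proportion female at birth = 0.489.
Sum of ASFRs = 0.026 + 0.090 + 0.164 + 0.183 + 0.093 + 0.041 + 0.009 = 0.606
TFR = 5 × 0.606 = 3.03
GRR = 0.489 × 3.03 = 1.48167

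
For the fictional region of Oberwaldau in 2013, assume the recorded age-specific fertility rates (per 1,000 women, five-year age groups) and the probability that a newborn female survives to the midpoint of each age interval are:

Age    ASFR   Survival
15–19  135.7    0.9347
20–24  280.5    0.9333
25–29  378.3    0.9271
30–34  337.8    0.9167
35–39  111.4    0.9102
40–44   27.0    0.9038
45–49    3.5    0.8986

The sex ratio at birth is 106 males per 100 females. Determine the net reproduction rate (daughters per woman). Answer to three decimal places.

2.859

Proportion female at birth = 100 / (100 + 106) = 0.48544.
Per-age-group product (5 × ASFR × survival probability):
  15–19: 5 × 135.7/1000 × 0.9347 = 0.63419
  20–24: 5 × 280.5/1000 × 0.9333 = 1.30895
  25–29: 5 × 378.3/1000 × 0.9271 = 1.75361
  30–34: 5 × 337.8/1000 × 0.9167 = 1.54831
  35–39: 5 × 111.4/1000 × 0.9102 = 0.50698
  40–44: 5 × 27.0/1000 × 0.9038 = 0.12201
  45–49: 5 × 3.5/1000 × 0.8986 = 0.01573
Sum = 5.88978
NRR = 0.48544 × 5.88978 = 2.85913
With NRR above 1 the population is above replacement fertility.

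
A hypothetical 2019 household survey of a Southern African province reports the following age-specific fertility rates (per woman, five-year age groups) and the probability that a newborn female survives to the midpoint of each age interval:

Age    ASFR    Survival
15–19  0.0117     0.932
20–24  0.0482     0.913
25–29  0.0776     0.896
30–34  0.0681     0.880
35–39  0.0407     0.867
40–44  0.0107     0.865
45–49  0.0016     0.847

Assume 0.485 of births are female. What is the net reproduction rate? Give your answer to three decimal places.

0.558

Proportion female at birth = 0.485.
Each age group contributes 5 × ASFR × survival:
  15–19: 5 × 0.0117 × 0.932 = 0.05452
  20–24: 5 × 0.0482 × 0.913 = 0.22003
  25–29: 5 × 0.0776 × 0.896 = 0.34765
  30–34: 5 × 0.0681 × 0.880 = 0.29964
  35–39: 5 × 0.0407 × 0.867 = 0.17643
  40–44: 5 × 0.0107 × 0.865 = 0.04628
  45–49: 5 × 0.0016 × 0.847 = 0.00678
Sum = 1.15133
NRR = 0.485 × 1.15133 = 0.55840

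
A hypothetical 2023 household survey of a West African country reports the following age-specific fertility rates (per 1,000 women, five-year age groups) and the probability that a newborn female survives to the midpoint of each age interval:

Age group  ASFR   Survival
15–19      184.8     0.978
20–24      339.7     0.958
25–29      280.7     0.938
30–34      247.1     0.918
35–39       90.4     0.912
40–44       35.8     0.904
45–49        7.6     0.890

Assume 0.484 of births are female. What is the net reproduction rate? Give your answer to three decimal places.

2.705

Proportion female at birth = 0.484.
Weighting each age-specific rate by interval width and survival:
  15–19: 5 × 184.8/1000 × 0.978 = 0.90367
  20–24: 5 × 339.7/1000 × 0.958 = 1.62716
  25–29: 5 × 280.7/1000 × 0.938 = 1.31648
  30–34: 5 × 247.1/1000 × 0.918 = 1.13419
  35–39: 5 × 90.4/1000 × 0.912 = 0.41222
  40–44: 5 × 35.8/1000 × 0.904 = 0.16182
  45–49: 5 × 7.6/1000 × 0.890 = 0.03382
Sum = 5.58936
NRR = 0.484 × 5.58936 = 2.70525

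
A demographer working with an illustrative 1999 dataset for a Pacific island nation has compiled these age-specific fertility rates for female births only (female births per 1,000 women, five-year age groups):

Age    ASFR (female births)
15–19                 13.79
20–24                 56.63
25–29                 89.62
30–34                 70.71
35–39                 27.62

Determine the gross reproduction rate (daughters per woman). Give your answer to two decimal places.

1.29

Sum of female ASFRs = 13.79 + 56.63 + 89.62 + 70.71 + 27.62 = 258.37
GRR = 5 × 258.37 / 1000 = 1.29185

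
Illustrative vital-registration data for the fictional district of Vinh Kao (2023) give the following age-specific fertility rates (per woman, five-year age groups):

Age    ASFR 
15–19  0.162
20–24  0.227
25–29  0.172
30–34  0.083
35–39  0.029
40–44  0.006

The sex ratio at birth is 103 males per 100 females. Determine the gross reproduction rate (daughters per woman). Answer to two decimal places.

1.67

Proportion female at birth = 100 / (100 + 103) = 0.49261.
Sum of ASFRs = 0.162 + 0.227 + 0.172 + 0.083 + 0.029 + 0.006 = 0.679
TFR = 5 × 0.679 = 3.395
GRR = 0.49261 × 3.395 = 1.67241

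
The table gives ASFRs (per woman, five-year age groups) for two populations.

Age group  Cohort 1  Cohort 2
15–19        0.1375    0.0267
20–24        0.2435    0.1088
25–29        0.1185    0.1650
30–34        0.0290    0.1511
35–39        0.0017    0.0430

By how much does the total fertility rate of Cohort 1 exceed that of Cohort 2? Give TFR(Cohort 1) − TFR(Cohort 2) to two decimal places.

Cohort 1:
  Sum of ASFRs = 0.1375 + 0.2435 + 0.1185 + 0.0290 + 0.0017 = 0.5302
  TFR = 5 × 0.5302 = 2.651
Cohort 2:
  Sum of ASFRs = 0.0267 + 0.1088 + 0.1650 + 0.1511 + 0.0430 = 0.4946
  TFR = 5 × 0.4946 = 2.473
Difference = 2.651 − 2.473 = 0.178

0.18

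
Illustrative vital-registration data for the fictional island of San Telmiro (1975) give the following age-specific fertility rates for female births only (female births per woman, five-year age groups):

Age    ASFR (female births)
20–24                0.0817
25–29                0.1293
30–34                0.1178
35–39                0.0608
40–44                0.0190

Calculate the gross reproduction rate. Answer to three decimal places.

Sum of female ASFRs = 0.0817 + 0.1293 + 0.1178 + 0.0608 + 0.0190 = 0.4086
GRR = 5 × 0.4086 = 2.043

2.043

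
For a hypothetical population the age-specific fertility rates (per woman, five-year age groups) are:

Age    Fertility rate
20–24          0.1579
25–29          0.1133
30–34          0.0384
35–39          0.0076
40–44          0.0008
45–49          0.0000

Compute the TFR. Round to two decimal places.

Sum of ASFRs = 0.1579 + 0.1133 + 0.0384 + 0.0076 + 0.0008 + 0.0000 = 0.3180
TFR = 5 × 0.3180 = 1.59

1.59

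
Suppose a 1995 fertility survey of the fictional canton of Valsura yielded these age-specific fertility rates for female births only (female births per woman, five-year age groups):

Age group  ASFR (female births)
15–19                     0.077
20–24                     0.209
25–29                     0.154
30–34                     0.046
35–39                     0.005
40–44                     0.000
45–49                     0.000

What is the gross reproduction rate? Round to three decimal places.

Sum of female ASFRs = 0.077 + 0.209 + 0.154 + 0.046 + 0.005 + 0.000 + 0.000 = 0.491
GRR = 5 × 0.491 = 2.455

2.455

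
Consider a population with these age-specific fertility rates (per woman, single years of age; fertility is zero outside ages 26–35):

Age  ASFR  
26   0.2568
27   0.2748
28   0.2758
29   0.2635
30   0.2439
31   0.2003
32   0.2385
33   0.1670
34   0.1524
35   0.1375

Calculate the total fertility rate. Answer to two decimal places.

2.21

Sum of ASFRs = 0.2568 + 0.2748 + 0.2758 + 0.2635 + 0.2439 + 0.2003 + 0.2385 + 0.1670 + 0.1524 + 0.1375 = 2.2105
TFR = 2.2105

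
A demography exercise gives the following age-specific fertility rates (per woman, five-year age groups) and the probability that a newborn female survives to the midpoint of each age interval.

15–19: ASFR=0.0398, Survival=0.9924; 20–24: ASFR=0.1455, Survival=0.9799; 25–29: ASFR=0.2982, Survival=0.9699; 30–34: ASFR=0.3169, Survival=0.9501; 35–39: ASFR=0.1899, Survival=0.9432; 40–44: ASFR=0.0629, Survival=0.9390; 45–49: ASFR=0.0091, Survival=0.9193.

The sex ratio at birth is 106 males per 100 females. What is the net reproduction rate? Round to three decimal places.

2.473

Proportion female at birth = 100 / (100 + 106) = 0.48544.
Each age group contributes 5 × ASFR × survival:
  15–19: 5 × 0.0398 × 0.9924 = 0.19749
  20–24: 5 × 0.1455 × 0.9799 = 0.71288
  25–29: 5 × 0.2982 × 0.9699 = 1.44612
  30–34: 5 × 0.3169 × 0.9501 = 1.50543
  35–39: 5 × 0.1899 × 0.9432 = 0.89557
  40–44: 5 × 0.0629 × 0.9390 = 0.29532
  45–49: 5 × 0.0091 × 0.9193 = 0.04183
Sum = 5.09464
NRR = 0.48544 × 5.09464 = 2.47314
NRR > 1, so each generation more than replaces itself.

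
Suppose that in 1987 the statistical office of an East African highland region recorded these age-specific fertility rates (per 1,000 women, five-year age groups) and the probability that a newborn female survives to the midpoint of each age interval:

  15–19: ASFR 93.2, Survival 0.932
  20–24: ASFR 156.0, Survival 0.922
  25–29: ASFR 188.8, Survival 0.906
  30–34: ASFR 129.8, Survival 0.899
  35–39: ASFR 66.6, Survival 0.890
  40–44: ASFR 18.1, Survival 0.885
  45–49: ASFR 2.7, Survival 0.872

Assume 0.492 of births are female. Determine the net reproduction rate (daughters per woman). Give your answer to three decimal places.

Proportion female at birth = 0.492.
Weighting each age-specific rate by interval width and survival:
  15–19: 5 × 93.2/1000 × 0.932 = 0.43431
  20–24: 5 × 156.0/1000 × 0.922 = 0.71916
  25–29: 5 × 188.8/1000 × 0.906 = 0.85526
  30–34: 5 × 129.8/1000 × 0.899 = 0.58345
  35–39: 5 × 66.6/1000 × 0.890 = 0.29637
  40–44: 5 × 18.1/1000 × 0.885 = 0.08009
  45–49: 5 × 2.7/1000 × 0.872 = 0.01177
Sum = 2.98041
NRR = 0.492 × 2.98041 = 1.46636

1.466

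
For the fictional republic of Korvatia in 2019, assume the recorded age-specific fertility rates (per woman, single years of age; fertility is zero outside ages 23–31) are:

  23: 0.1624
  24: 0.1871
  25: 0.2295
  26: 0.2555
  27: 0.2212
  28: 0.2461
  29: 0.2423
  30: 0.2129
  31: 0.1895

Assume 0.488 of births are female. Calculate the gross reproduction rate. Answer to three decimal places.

0.950

Proportion female at birth = 0.488.
Sum of ASFRs = 0.1624 + 0.1871 + 0.2295 + 0.2555 + 0.2212 + 0.2461 + 0.2423 + 0.2129 + 0.1895 = 1.9465
TFR = 1.9465
GRR = 0.488 × 1.9465 = 0.94989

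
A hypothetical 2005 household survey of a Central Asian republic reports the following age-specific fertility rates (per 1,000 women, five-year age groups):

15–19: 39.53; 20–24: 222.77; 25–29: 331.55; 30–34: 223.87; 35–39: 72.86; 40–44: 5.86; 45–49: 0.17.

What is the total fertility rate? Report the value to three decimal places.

Sum of ASFRs = 39.53 + 222.77 + 331.55 + 223.87 + 72.86 + 5.86 + 0.17 = 896.61
TFR = 5 × 896.61 / 1000 = 4.48305

4.483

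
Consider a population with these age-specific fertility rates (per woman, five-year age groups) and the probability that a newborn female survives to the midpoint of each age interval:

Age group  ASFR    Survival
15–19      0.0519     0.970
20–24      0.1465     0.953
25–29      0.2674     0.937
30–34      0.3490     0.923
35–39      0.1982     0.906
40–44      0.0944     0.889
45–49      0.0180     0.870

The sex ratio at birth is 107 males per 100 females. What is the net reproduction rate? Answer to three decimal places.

2.516

Proportion female at birth = 100 / (100 + 107) = 0.48309.
Per-age-group product (5 × ASFR × survival probability):
  15–19: 5 × 0.0519 × 0.970 = 0.25172
  20–24: 5 × 0.1465 × 0.953 = 0.69807
  25–29: 5 × 0.2674 × 0.937 = 1.25277
  30–34: 5 × 0.3490 × 0.923 = 1.61064
  35–39: 5 × 0.1982 × 0.906 = 0.89785
  40–44: 5 × 0.0944 × 0.889 = 0.41961
  45–49: 5 × 0.0180 × 0.870 = 0.07830
Sum = 5.20896
NRR = 0.48309 × 5.20896 = 2.51640
An NRR exceeding 1 indicates intrinsic growth under these rates.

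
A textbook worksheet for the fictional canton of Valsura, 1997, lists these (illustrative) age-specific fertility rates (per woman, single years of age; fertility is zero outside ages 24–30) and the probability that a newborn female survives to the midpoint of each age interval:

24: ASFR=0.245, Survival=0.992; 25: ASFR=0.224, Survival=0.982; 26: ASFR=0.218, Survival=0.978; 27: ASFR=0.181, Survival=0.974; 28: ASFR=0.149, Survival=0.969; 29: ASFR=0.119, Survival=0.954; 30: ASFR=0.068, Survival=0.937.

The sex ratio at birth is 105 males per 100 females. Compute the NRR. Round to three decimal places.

Proportion female at birth = 100 / (100 + 105) = 0.48780.
Weighting each age-specific rate by interval width and survival:
  24: 1 × 0.245 × 0.992 = 0.24304
  25: 1 × 0.224 × 0.982 = 0.21997
  26: 1 × 0.218 × 0.978 = 0.21320
  27: 1 × 0.181 × 0.974 = 0.17629
  28: 1 × 0.149 × 0.969 = 0.14438
  29: 1 × 0.119 × 0.954 = 0.11353
  30: 1 × 0.068 × 0.937 = 0.06372
Sum = 1.17413
NRR = 0.48780 × 1.17413 = 0.57274
With NRR below 1 the population is below replacement fertility.

0.573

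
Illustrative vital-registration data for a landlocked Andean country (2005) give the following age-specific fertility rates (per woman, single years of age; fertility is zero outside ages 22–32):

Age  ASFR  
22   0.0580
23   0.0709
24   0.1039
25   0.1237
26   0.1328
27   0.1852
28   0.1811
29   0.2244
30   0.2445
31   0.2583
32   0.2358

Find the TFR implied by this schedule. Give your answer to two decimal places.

Sum of ASFRs = 0.0580 + 0.0709 + 0.1039 + 0.1237 + 0.1328 + 0.1852 + 0.1811 + 0.2244 + 0.2445 + 0.2583 + 0.2358 = 1.8186
TFR = 1.8186

1.82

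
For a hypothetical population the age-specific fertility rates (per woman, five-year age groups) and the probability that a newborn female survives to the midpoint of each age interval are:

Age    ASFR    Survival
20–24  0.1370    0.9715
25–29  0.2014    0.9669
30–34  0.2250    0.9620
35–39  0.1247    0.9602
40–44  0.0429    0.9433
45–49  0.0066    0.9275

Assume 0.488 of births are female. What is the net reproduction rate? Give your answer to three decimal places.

1.734

Proportion female at birth = 0.488.
Weighting each age-specific rate by interval width and survival:
  20–24: 5 × 0.1370 × 0.9715 = 0.66548
  25–29: 5 × 0.2014 × 0.9669 = 0.97367
  30–34: 5 × 0.2250 × 0.9620 = 1.08225
  35–39: 5 × 0.1247 × 0.9602 = 0.59868
  40–44: 5 × 0.0429 × 0.9433 = 0.20234
  45–49: 5 × 0.0066 × 0.9275 = 0.03061
Sum = 3.55303
NRR = 0.488 × 3.55303 = 1.73388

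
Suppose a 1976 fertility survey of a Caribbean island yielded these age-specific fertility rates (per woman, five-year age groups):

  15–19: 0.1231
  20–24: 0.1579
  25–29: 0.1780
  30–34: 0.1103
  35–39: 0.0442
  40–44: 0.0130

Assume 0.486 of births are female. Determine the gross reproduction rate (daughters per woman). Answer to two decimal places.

1.52

Proportion female at birth = 0.486.
Sum of ASFRs = 0.1231 + 0.1579 + 0.1780 + 0.1103 + 0.0442 + 0.0130 = 0.6265
TFR = 5 × 0.6265 = 3.1325
GRR = 0.486 × 3.1325 = 1.52240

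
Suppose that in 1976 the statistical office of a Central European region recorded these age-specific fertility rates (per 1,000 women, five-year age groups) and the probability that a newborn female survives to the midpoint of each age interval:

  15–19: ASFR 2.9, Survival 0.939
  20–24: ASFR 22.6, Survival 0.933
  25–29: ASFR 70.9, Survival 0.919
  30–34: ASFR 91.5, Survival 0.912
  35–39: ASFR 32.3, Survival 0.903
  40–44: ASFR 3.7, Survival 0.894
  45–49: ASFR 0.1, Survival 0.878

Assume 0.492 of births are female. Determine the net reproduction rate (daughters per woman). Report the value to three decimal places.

Proportion female at birth = 0.492.
Weighting each age-specific rate by interval width and survival:
  15–19: 5 × 2.9/1000 × 0.939 = 0.01362
  20–24: 5 × 22.6/1000 × 0.933 = 0.10543
  25–29: 5 × 70.9/1000 × 0.919 = 0.32579
  30–34: 5 × 91.5/1000 × 0.912 = 0.41724
  35–39: 5 × 32.3/1000 × 0.903 = 0.14583
  40–44: 5 × 3.7/1000 × 0.894 = 0.01654
  45–49: 5 × 0.1/1000 × 0.878 = 0.00044
Sum = 1.02489
NRR = 0.492 × 1.02489 = 0.50425

0.504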